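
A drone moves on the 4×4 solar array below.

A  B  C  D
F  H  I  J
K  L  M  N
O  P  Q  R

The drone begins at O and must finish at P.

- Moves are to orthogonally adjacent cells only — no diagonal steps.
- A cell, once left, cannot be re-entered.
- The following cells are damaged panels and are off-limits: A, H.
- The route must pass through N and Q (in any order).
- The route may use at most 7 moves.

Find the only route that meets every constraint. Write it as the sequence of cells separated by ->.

O -> K -> L -> M -> N -> R -> Q -> P

The budget equals the shortest possible length, so every move has to be on a shortest route through the required cells.
Route from O: up 1 to K, right 3 to N, down 1 to R, left 2 to P — 7 moves in all.
Check: all required cells visited; 7 ≤ 7 moves.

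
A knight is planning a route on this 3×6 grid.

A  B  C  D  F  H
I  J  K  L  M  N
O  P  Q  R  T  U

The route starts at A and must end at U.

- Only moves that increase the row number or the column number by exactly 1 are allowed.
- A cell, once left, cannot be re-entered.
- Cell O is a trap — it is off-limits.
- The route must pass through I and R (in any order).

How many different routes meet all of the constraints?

3

A right/down-only route from A to U makes exactly 2 down-moves and 5 right-moves in some order.
With no other constraints that would be C(7,2) = 21 routes.
A monotone route can only reach the required cells in the order I, R, so split there and multiply the segment counts (each segment already excludes blocked cells): A→I: 1; I→R: 3; R→U: 1; product = 3.
That gives 3 routes.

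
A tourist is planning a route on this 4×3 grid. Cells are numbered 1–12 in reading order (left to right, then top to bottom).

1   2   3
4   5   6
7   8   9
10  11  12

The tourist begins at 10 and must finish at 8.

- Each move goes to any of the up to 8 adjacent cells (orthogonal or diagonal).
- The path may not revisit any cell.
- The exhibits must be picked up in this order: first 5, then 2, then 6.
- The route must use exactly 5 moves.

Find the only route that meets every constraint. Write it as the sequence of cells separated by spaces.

10 7 5 2 6 8

The waypoints must appear in the order 5, 2, 6, with no cell reused.
Route from 10: up to 7, up-right to 5, up to 2, down-right to 6, down-left to 8 — 5 moves in all.
Check: order respected (5 at step 2, 2 at step 3, 6 at step 4); 5 moves as required.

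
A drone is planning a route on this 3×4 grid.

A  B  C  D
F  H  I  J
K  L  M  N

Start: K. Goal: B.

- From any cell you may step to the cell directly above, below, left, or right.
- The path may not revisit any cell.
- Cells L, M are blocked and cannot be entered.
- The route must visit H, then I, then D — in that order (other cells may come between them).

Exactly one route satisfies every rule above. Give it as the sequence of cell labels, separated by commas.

The waypoints must appear in the order H, I, D, with no cell reused.
Route from K: up to F, 3× right (reaching J), up to D, 2× left (reaching B) — 7 moves in all.
Check: order respected (H at step 2, I at step 3, D at step 5).

K, F, H, I, J, D, C, B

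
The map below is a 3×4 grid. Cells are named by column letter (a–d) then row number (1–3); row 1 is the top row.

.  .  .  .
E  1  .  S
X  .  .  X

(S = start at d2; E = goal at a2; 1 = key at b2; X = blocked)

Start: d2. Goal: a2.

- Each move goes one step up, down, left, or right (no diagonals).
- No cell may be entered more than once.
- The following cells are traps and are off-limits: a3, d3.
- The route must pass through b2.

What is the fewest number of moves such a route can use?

Any route passes through b2 somewhere between d2 and a2. Summing Manhattan distances along the two legs (d2 → b2 → a2) gives a lower bound of 2 + 1 = 3 moves.
A route of 3 moves achieves this: d2 → c2 → b2 → a2.
Since 3 matches the lower bound, it is optimal.

3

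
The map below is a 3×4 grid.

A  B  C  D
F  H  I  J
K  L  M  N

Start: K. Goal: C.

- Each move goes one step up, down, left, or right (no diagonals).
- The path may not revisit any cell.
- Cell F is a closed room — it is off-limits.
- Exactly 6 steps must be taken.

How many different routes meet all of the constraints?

Need simple routes of exactly 6 moves from K to C (Manhattan distance 4, so 1 moves are spent on a detour and 1 undoing it).
Enumerating: K L H I J D C | K L M I H B C | K L M I J D C | K L M N J D C | K L M N J I C.
That gives 5 routes.

5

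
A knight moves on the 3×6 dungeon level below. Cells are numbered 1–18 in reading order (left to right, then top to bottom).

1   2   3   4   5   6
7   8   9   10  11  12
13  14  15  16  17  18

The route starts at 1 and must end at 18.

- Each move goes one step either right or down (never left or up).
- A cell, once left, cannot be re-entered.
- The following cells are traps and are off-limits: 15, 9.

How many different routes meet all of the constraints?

A right/down-only route from 1 to 18 makes exactly 2 down-moves and 5 right-moves in some order.
With no other constraints that would be C(7,2) = 21 routes.
Subtract routes through each blocked cell (inclusion–exclusion for overlaps): − through 9: 12 − through 15: 6 + through 9&15: 3 → 6.
That gives 6 routes.

6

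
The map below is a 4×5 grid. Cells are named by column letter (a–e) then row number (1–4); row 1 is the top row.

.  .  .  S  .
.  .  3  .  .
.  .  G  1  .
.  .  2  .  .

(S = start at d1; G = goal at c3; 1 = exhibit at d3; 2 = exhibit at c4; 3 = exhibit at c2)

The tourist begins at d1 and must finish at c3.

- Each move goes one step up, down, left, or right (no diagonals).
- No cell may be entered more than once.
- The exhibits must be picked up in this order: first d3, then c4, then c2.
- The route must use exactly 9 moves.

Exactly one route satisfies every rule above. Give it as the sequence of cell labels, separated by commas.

d1, d2, d3, d4, c4, b4, b3, b2, c2, c3

The waypoints must appear in the order d3, c4, c2, with no cell reused.
Route from d1: 3× down (reaching d4), 2× left (reaching b4), 2× up (reaching b2), right to c2, down to c3 — 9 moves in all.
Check: order respected (1 at step 2, 2 at step 4, 3 at step 8); 9 moves as required.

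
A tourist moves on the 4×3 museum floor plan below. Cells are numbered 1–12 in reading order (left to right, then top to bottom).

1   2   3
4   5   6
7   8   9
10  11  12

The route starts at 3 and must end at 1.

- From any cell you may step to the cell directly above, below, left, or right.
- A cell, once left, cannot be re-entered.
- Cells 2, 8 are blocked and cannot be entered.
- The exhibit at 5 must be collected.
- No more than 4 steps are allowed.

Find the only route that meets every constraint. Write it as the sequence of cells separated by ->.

3 -> 6 -> 5 -> 4 -> 1

The budget equals the shortest possible length, so every move has to be on a shortest route through the required cells.
Route from 3: down 1 to 6, left 2 to 4, up 1 to 1 — 4 moves in all.
Check: all required cells visited; 4 ≤ 4 moves.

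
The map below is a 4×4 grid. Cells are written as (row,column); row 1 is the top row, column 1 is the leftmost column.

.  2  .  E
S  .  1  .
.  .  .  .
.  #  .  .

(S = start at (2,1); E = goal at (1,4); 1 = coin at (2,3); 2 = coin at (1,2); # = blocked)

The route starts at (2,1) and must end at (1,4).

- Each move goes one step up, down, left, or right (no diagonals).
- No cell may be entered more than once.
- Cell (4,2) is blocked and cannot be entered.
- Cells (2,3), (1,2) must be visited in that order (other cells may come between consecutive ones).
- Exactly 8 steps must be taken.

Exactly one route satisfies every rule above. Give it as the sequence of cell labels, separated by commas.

(2,1), (3,1), (3,2), (3,3), (2,3), (2,2), (1,2), (1,3), (1,4)

The waypoints must appear in the order (2,3), (1,2), with no cell reused.
Route from (2,1): down 1 to (3,1), right 2 to (3,3), up 1 to (2,3), left 1 to (2,2), up 1 to (1,2), right 2 to (1,4) — 8 moves in all.
Check: order respected (1 at step 4, 2 at step 6); 8 moves as required.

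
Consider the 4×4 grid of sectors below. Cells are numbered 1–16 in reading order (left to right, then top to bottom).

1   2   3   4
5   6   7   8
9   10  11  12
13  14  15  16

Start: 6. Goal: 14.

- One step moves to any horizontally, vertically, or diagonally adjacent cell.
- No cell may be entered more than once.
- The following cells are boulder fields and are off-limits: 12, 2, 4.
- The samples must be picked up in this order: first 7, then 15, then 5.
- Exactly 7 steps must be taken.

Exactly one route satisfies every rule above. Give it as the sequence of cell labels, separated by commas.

The waypoints must appear in the order 7, 15, 5, with no cell reused.
Route from 6: right to 7, 2× down (reaching 15), 2× up-left (reaching 5), down to 9, down-right to 14 — 7 moves in all.
Check: order respected (7 at step 1, 15 at step 3, 5 at step 5); 7 moves as required.

6, 7, 11, 15, 10, 5, 9, 14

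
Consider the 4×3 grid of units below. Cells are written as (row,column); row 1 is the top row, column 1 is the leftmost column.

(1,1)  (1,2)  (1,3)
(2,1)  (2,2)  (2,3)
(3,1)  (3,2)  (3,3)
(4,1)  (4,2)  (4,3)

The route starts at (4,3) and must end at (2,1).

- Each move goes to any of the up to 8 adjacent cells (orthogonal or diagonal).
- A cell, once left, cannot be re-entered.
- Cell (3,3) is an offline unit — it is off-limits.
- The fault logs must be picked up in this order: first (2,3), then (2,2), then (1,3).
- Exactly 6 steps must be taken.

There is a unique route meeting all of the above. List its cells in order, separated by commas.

The waypoints must appear in the order (2,3), (2,2), (1,3), with no cell reused.
Route from (4,3): up-left 1 to (3,2), up-right 1 to (2,3), left 1 to (2,2), up-right 1 to (1,3), left 1 to (1,2), down-left 1 to (2,1) — 6 moves in all.
Check: order respected ((2,3) at step 2, (2,2) at step 3, (1,3) at step 4); 6 moves as required.

(4,3), (3,2), (2,3), (2,2), (1,3), (1,2), (2,1)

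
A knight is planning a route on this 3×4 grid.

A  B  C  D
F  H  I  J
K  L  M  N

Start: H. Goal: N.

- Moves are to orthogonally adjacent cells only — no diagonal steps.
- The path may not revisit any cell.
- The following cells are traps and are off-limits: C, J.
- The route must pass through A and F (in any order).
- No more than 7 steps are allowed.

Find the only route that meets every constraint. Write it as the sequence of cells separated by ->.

H -> B -> A -> F -> K -> L -> M -> N

The budget equals the shortest possible length, so every move has to be on a shortest route through the required cells.
Route from H: up 1 to B, left 1 to A, down 2 to K, right 3 to N — 7 moves in all.
Check: all required cells visited; 7 ≤ 7 moves.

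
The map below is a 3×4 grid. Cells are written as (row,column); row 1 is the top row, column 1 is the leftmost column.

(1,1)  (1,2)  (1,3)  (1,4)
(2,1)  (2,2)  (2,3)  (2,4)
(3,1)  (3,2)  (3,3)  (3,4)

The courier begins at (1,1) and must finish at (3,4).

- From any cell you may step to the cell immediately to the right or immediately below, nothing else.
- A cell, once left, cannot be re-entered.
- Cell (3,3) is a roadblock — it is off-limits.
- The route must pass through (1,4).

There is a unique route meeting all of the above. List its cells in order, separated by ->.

Moves only go right or down, so the column and row indices never decrease.
Route from (1,1): right 3 to (1,4), down 2 to (3,4) — 5 moves in all.
Check: all required cells visited.

(1,1) -> (1,2) -> (1,3) -> (1,4) -> (2,4) -> (3,4)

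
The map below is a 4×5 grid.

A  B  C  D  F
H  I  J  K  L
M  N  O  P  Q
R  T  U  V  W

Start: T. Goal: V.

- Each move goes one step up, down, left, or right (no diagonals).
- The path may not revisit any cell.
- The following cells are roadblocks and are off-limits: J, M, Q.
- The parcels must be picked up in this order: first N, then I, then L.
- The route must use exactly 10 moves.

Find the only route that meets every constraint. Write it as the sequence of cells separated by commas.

T, N, I, B, C, D, F, L, K, P, V

The waypoints must appear in the order N, I, L, with no cell reused.
Route from T: 3× up (reaching B), 3× right (reaching F), down to L, left to K, 2× down (reaching V) — 10 moves in all.
Check: order respected (N at step 1, I at step 2, L at step 7); 10 moves as required.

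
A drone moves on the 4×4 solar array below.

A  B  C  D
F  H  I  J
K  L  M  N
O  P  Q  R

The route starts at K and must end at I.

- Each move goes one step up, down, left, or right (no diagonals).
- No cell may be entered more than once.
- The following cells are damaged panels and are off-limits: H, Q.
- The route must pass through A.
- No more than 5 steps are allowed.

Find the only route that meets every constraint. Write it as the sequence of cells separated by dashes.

K - F - A - B - C - I

The budget equals the shortest possible length, so every move has to be on a shortest route through the required cells.
Route from K: 2× up (reaching A), 2× right (reaching C), down to I — 5 moves in all.
Check: all required cells visited; 5 ≤ 5 moves.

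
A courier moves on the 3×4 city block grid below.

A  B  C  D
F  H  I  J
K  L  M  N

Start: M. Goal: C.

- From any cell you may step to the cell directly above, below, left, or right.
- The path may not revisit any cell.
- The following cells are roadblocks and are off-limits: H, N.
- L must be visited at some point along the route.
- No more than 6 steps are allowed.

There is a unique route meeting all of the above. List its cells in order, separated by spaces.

Any route must reach L and still end at C within 6 moves, so the order of the required stops is forced.
Route from M: left 2 to K, up 2 to A, right 2 to C — 6 moves in all.
Check: all required cells visited; 6 ≤ 6 moves.

M L K F A B C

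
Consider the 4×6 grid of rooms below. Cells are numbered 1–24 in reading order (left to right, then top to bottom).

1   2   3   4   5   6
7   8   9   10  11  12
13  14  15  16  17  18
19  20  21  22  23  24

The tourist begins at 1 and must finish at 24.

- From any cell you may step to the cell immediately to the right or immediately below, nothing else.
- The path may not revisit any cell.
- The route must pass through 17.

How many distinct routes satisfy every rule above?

30

A right/down-only route from 1 to 24 makes exactly 3 down-moves and 5 right-moves in some order.
With no other constraints that would be C(8,3) = 56 routes.
Split at 17 and multiply the segment counts: 1→17: 15; 17→24: 2; product = 30.
That gives 30 routes.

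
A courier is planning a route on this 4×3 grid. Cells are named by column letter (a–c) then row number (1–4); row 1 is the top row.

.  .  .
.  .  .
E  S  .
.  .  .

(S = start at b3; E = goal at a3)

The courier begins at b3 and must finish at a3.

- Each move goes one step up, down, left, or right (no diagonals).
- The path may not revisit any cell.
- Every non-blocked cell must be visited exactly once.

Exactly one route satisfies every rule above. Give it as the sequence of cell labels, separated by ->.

b3 -> b2 -> a2 -> a1 -> b1 -> c1 -> c2 -> c3 -> c4 -> b4 -> a4 -> a3

Need to visit all 12 open cells exactly once, starting at b3 and ending at a3.
Cell a1 has only two open neighbours (a2 and b1), so the path must pass straight through it: one of those is the cell it's entered from and the other is where it exits.
Route from b3: up 1 to b2, left 1 to a2, up 1 to a1, right 2 to c1, down 3 to c4, left 2 to a4, up 1 to a3 — 11 moves in all.
Check: all 12 open cells covered.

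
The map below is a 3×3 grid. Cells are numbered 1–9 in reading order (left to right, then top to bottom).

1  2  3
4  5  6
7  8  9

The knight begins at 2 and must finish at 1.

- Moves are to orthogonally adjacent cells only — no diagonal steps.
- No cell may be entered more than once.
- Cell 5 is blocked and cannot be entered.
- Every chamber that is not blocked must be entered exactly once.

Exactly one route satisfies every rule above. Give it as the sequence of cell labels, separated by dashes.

Need to visit all 8 open cells exactly once, starting at 2 and ending at 1.
Route from 2: right to 3, 2× down (reaching 9), 2× left (reaching 7), 2× up (reaching 1) — 7 moves in all.
Check: all 8 open cells covered.

2 - 3 - 6 - 9 - 8 - 7 - 4 - 1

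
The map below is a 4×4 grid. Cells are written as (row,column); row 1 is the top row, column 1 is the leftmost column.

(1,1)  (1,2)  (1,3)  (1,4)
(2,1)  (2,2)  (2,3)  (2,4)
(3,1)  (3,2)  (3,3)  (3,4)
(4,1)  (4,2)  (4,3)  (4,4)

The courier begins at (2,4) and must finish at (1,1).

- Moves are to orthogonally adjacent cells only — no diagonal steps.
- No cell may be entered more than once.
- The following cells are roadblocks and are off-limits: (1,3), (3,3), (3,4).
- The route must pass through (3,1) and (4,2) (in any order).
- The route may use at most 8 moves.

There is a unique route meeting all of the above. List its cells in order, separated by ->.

(2,4) -> (2,3) -> (2,2) -> (3,2) -> (4,2) -> (4,1) -> (3,1) -> (2,1) -> (1,1)

The 8-move cap with required stops at (3,1), (4,2) leaves no slack for detours.
Route from (2,4): 2× left (reaching (2,2)), 2× down (reaching (4,2)), left to (4,1), 3× up (reaching (1,1)) — 8 moves in all.
Check: all required cells visited; 8 ≤ 8 moves.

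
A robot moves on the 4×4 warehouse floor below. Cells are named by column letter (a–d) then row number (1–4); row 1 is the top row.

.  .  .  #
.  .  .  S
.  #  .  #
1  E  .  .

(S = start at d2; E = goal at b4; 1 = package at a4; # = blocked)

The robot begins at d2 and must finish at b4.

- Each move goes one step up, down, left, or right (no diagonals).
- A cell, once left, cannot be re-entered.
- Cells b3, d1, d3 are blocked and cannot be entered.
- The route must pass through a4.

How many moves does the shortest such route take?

6

Any route passes through a4 somewhere between d2 and b4. Summing Manhattan distances along the two legs (d2 → a4 → b4) gives a lower bound of 5 + 1 = 6 moves.
A route of 6 moves achieves this: d2 → c2 → b2 → a2 → a3 → a4 → b4.
Since 6 matches the lower bound, it is optimal.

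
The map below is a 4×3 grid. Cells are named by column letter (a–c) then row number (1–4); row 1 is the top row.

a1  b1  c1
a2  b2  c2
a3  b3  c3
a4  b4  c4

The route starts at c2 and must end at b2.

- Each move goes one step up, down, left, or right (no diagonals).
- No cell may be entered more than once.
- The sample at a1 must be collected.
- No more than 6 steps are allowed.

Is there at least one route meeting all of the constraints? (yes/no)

One route that works: c2 → c1 → b1 → a1 → a2 → b2.

yes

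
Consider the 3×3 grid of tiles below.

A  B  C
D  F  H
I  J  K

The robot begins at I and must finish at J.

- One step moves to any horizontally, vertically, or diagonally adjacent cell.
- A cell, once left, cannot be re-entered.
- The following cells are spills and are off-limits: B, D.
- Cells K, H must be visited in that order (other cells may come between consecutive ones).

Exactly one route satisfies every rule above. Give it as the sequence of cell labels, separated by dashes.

I - F - K - H - J

The waypoints must appear in the order K, H, with no cell reused.
Route from I: up-right 1 to F, down-right 1 to K, up 1 to H, down-left 1 to J — 4 moves in all.
Check: order respected (K at step 2, H at step 3).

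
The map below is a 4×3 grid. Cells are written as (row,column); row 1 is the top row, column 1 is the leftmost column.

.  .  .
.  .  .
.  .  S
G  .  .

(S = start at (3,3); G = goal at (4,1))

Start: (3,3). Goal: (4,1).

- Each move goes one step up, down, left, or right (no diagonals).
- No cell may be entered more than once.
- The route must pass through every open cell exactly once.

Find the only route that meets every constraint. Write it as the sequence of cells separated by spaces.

(3,3) (4,3) (4,2) (3,2) (2,2) (2,3) (1,3) (1,2) (1,1) (2,1) (3,1) (4,1)

Need to visit all 12 open cells exactly once, starting at (3,3) and ending at (4,1).
Cell (1,1) has only two open neighbours ((2,1) and (1,2)), so the path must pass straight through it: one of those is the cell it's entered from and the other is where it exits.
Route from (3,3): down 1 to (4,3), left 1 to (4,2), up 2 to (2,2), right 1 to (2,3), up 1 to (1,3), left 2 to (1,1), down 3 to (4,1) — 11 moves in all.
Check: all 12 open cells covered.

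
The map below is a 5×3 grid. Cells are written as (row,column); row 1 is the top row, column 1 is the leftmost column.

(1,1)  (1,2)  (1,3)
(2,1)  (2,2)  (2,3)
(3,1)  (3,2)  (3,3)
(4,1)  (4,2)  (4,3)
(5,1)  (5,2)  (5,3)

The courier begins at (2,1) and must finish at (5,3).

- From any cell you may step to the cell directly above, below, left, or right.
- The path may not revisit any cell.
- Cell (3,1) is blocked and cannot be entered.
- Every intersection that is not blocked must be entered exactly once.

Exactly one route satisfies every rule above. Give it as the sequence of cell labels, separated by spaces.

(2,1) (1,1) (1,2) (1,3) (2,3) (2,2) (3,2) (3,3) (4,3) (4,2) (4,1) (5,1) (5,2) (5,3)

Need to visit all 14 open cells exactly once, starting at (2,1) and ending at (5,3).
Cell (4,1) has only two open neighbours ((5,1) and (4,2)), so the path must pass straight through it: one of those is the cell it's entered from and the other is where it exits.
Route from (2,1): up 1 to (1,1), right 2 to (1,3), down 1 to (2,3), left 1 to (2,2), down 1 to (3,2), right 1 to (3,3), down 1 to (4,3), left 2 to (4,1), down 1 to (5,1), right 2 to (5,3) — 13 moves in all.
Check: all 14 open cells covered.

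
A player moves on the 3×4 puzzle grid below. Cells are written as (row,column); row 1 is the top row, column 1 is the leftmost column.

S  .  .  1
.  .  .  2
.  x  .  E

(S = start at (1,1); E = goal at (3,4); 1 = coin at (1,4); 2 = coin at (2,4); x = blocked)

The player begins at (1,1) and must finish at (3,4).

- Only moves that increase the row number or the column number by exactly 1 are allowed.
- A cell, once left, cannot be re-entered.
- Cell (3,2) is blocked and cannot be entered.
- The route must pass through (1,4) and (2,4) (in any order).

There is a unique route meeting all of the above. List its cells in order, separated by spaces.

Moves only go right or down, so the column and row indices never decrease.
Route from (1,1): right 3 to (1,4), down 2 to (3,4) — 5 moves in all.
Check: all required cells visited.

(1,1) (1,2) (1,3) (1,4) (2,4) (3,4)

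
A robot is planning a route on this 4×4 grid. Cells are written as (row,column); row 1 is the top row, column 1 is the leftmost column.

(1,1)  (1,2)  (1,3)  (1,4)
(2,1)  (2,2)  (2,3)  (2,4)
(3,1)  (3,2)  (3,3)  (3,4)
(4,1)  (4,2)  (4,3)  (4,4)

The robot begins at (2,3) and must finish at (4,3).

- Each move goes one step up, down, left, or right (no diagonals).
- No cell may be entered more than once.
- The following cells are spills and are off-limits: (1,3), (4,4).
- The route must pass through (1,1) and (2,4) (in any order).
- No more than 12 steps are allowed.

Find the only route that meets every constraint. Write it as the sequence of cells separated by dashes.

(2,3) - (2,4) - (3,4) - (3,3) - (3,2) - (2,2) - (1,2) - (1,1) - (2,1) - (3,1) - (4,1) - (4,2) - (4,3)

The 12-move cap with required stops at (1,1), (2,4) leaves no slack for detours.
Route from (2,3): right to (2,4), down to (3,4), 2× left (reaching (3,2)), 2× up (reaching (1,2)), left to (1,1), 3× down (reaching (4,1)), 2× right (reaching (4,3)) — 12 moves in all.
Check: all required cells visited; 12 ≤ 12 moves.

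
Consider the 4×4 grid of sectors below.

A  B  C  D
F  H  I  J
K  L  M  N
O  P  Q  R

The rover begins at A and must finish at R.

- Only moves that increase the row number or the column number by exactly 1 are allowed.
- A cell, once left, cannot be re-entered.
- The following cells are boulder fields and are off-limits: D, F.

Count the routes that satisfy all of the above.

9

A right/down-only route from A to R makes exactly 3 down-moves and 3 right-moves in some order.
With no other constraints that would be C(6,3) = 20 routes.
Subtract routes through each blocked cell (inclusion–exclusion for overlaps): − through D: 1 − through F: 10 → 9.
That gives 9 routes.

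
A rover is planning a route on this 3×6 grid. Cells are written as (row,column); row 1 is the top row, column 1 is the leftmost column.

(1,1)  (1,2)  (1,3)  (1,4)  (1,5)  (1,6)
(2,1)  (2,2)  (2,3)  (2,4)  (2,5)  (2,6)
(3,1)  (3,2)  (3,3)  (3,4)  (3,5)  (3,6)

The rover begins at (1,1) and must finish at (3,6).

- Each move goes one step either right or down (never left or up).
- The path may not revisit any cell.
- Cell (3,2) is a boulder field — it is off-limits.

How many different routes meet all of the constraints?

18

A right/down-only route from (1,1) to (3,6) makes exactly 2 down-moves and 5 right-moves in some order.
With no other constraints that would be C(7,2) = 21 routes.
Subtract routes through each blocked cell (inclusion–exclusion for overlaps): − through (3,2): 3 → 18.
That gives 18 routes.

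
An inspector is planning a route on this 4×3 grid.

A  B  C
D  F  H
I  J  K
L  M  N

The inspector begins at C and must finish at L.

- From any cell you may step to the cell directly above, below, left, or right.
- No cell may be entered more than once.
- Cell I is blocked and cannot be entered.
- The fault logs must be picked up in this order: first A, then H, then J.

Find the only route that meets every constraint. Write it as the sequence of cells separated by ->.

The waypoints must appear in the order A, H, J, with no cell reused.
Route from C: left 2 to A, down 1 to D, right 2 to H, down 1 to K, left 1 to J, down 1 to M, left 1 to L — 9 moves in all.
Check: order respected (A at step 2, H at step 5, J at step 7).

C -> B -> A -> D -> F -> H -> K -> J -> M -> L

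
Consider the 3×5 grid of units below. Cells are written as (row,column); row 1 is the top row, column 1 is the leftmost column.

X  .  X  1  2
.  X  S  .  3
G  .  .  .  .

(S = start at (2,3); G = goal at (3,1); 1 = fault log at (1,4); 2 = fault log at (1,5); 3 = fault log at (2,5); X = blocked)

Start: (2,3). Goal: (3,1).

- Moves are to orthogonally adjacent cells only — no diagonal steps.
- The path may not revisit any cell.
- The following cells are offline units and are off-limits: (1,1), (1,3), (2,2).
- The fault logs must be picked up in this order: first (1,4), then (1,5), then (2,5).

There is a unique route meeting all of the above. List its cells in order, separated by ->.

The waypoints must appear in the order (1,4), (1,5), (2,5), with no cell reused.
Route from (2,3): right to (2,4), up to (1,4), right to (1,5), 2× down (reaching (3,5)), 4× left (reaching (3,1)) — 9 moves in all.
Check: order respected (1 at step 2, 2 at step 3, 3 at step 4).

(2,3) -> (2,4) -> (1,4) -> (1,5) -> (2,5) -> (3,5) -> (3,4) -> (3,3) -> (3,2) -> (3,1)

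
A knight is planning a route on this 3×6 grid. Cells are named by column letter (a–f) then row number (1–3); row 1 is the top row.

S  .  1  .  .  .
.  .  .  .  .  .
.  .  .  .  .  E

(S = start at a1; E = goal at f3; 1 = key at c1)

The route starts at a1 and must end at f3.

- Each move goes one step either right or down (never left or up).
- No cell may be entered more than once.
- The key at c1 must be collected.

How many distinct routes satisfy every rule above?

A right/down-only route from a1 to f3 makes exactly 2 down-moves and 5 right-moves in some order.
With no other constraints that would be C(7,2) = 21 routes.
Split at c1 and multiply the segment counts: a1→c1: 1; c1→f3: 10; product = 10.
That gives 10 routes.

10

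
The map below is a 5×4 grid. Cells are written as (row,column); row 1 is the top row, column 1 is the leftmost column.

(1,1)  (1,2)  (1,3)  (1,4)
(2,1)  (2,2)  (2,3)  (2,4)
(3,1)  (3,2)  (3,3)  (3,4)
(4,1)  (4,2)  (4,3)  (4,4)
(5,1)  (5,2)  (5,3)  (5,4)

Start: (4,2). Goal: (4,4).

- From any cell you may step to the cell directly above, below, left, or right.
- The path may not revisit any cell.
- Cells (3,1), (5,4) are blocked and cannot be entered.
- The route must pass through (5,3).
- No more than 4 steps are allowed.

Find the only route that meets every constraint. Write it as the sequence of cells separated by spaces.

(4,2) (5,2) (5,3) (4,3) (4,4)

Any route must reach (5,3) and still end at (4,4) within 4 moves, so the order of the required stops is forced.
Route from (4,2): down 1 to (5,2), right 1 to (5,3), up 1 to (4,3), right 1 to (4,4) — 4 moves in all.
Check: all required cells visited; 4 ≤ 4 moves.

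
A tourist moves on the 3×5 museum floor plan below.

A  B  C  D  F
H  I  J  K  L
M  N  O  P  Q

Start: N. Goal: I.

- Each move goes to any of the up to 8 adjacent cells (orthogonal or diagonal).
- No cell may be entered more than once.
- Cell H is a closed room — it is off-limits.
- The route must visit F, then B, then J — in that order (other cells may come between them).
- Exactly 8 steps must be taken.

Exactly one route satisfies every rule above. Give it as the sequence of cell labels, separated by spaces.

N O K F D C B J I

The waypoints must appear in the order F, B, J, with no cell reused.
Route from N: right to O, 2× up-right (reaching F), 3× left (reaching B), down-right to J, left to I — 8 moves in all.
Check: order respected (F at step 3, B at step 6, J at step 7); 8 moves as required.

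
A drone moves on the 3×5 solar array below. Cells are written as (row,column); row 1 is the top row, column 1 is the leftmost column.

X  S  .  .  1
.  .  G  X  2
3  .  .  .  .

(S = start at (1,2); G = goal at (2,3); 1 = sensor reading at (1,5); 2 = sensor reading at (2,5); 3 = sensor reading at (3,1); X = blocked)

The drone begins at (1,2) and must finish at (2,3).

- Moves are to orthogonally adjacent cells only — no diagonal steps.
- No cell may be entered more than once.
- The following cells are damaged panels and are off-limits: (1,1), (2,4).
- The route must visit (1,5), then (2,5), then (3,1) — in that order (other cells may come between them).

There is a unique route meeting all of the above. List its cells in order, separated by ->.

(1,2) -> (1,3) -> (1,4) -> (1,5) -> (2,5) -> (3,5) -> (3,4) -> (3,3) -> (3,2) -> (3,1) -> (2,1) -> (2,2) -> (2,3)

The waypoints must appear in the order (1,5), (2,5), (3,1), with no cell reused.
Route from (1,2): right 3 to (1,5), down 2 to (3,5), left 4 to (3,1), up 1 to (2,1), right 2 to (2,3) — 12 moves in all.
Check: order respected (1 at step 3, 2 at step 4, 3 at step 9).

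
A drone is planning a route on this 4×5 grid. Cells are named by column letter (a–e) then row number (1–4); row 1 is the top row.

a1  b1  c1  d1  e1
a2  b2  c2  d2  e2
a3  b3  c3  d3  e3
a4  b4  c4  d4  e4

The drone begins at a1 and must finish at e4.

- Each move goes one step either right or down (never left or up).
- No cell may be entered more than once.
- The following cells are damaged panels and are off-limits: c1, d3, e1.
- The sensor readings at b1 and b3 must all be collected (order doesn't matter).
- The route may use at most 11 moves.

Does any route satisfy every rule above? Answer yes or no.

yes

One route that works: a1 → b1 → b2 → b3 → b4 → c4 → d4 → e4.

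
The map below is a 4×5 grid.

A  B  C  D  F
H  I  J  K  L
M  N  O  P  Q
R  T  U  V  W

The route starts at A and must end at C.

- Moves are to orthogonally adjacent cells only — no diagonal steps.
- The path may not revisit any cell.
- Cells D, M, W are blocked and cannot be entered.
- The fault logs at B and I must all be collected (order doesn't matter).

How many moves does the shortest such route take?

4

Any route passes through B and I in some order between A and C. Summing Manhattan distances along each leg and taking the cheapest ordering (A → B → I → C) gives a lower bound of 1 + 1 + 2 = 4 moves.
A route of 4 moves achieves this: A → H → I → B → C.
Since 4 matches the lower bound, it is optimal.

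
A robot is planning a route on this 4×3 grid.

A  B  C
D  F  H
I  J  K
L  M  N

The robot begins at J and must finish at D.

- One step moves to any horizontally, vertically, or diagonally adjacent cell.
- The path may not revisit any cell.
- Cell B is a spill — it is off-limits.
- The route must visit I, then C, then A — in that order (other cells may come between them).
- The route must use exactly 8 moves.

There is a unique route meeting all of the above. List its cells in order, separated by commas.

The waypoints must appear in the order I, C, A, with no cell reused.
Route from J: left to I, down-right to M, up-right to K, 2× up (reaching C), down-left to F, up-left to A, down to D — 8 moves in all.
Check: order respected (I at step 1, C at step 5, A at step 7); 8 moves as required.

J, I, M, K, H, C, F, A, D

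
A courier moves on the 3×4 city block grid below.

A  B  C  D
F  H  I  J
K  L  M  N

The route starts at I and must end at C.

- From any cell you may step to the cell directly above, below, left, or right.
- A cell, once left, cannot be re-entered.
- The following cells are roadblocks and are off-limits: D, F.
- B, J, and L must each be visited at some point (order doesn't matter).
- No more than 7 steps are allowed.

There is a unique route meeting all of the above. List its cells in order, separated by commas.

I, J, N, M, L, H, B, C

Any route must reach B, J, and L and still end at C within 7 moves, so the order of the required stops is forced.
Route from I: right 1 to J, down 1 to N, left 2 to L, up 2 to B, right 1 to C — 7 moves in all.
Check: all required cells visited; 7 ≤ 7 moves.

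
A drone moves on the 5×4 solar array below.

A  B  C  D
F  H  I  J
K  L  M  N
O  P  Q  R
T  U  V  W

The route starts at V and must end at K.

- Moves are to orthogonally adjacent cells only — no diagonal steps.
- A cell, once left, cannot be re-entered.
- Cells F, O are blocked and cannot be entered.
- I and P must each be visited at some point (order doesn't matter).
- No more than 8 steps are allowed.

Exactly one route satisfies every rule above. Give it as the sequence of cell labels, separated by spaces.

Any route must reach I and P and still end at K within 8 moves, so the order of the required stops is forced.
Route from V: left 1 to U, up 1 to P, right 1 to Q, up 2 to I, left 1 to H, down 1 to L, left 1 to K — 8 moves in all.
Check: all required cells visited; 8 ≤ 8 moves.

V U P Q M I H L K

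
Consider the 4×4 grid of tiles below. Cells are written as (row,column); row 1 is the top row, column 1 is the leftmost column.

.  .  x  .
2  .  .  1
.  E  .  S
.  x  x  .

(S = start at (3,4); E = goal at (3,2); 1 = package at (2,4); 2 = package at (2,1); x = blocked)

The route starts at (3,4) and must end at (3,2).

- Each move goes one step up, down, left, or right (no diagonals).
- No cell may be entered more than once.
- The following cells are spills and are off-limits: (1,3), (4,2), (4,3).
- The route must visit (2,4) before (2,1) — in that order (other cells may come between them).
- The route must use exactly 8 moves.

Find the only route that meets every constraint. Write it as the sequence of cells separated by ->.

The waypoints must appear in the order (2,4), (2,1), with no cell reused.
Route from (3,4): up to (2,4), 2× left (reaching (2,2)), up to (1,2), left to (1,1), 2× down (reaching (3,1)), right to (3,2) — 8 moves in all.
Check: order respected (1 at step 1, 2 at step 6); 8 moves as required.

(3,4) -> (2,4) -> (2,3) -> (2,2) -> (1,2) -> (1,1) -> (2,1) -> (3,1) -> (3,2)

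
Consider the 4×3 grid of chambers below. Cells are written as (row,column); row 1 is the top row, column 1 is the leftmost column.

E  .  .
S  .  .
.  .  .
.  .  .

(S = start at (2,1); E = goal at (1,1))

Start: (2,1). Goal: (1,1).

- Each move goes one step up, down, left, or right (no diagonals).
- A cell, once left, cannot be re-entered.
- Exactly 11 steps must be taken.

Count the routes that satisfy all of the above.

Need simple routes of exactly 11 moves from (2,1) to (1,1) (Manhattan distance 1, so 5 moves are spent on a detour and 5 undoing it).
Enumerating: (2,1) (3,1) (4,1) (4,2) (4,3) (3,3) (3,2) (2,2) (2,3) (1,3) (1,2) (1,1) | (2,1) (2,2) (3,2) (3,1) (4,1) (4,2) (4,3) (3,3) (2,3) (1,3) (1,2) (1,1).
That gives 2 routes.

2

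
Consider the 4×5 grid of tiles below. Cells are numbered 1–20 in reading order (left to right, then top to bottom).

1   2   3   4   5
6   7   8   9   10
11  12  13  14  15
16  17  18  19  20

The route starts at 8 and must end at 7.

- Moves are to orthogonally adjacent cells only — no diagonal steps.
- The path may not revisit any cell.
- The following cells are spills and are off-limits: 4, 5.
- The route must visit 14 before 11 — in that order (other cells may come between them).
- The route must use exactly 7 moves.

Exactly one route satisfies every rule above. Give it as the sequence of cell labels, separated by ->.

The waypoints must appear in the order 14, 11, with no cell reused.
Route from 8: right 1 to 9, down 1 to 14, left 3 to 11, up 1 to 6, right 1 to 7 — 7 moves in all.
Check: order respected (14 at step 2, 11 at step 5); 7 moves as required.

8 -> 9 -> 14 -> 13 -> 12 -> 11 -> 6 -> 7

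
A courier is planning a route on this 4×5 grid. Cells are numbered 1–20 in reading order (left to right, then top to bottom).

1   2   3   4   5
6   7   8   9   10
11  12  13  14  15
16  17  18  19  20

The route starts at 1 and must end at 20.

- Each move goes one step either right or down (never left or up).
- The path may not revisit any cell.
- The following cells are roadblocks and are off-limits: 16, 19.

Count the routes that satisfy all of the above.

A right/down-only route from 1 to 20 makes exactly 3 down-moves and 4 right-moves in some order.
With no other constraints that would be C(7,3) = 35 routes.
Subtract routes through each blocked cell (inclusion–exclusion for overlaps): − through 16: 1 − through 19: 20 + through 16&19: 1 → 15.
That gives 15 routes.

15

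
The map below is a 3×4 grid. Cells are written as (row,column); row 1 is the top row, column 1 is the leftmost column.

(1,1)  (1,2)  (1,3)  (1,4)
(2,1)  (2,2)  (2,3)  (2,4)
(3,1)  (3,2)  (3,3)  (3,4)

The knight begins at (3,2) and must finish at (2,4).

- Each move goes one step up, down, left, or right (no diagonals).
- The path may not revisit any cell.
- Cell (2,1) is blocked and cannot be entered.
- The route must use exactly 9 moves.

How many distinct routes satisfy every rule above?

Need simple routes of exactly 9 moves from (3,2) to (2,4) (Manhattan distance 3, so 3 moves are spent on a detour and 3 undoing it).
No route satisfies every constraint, so the count is 0.

0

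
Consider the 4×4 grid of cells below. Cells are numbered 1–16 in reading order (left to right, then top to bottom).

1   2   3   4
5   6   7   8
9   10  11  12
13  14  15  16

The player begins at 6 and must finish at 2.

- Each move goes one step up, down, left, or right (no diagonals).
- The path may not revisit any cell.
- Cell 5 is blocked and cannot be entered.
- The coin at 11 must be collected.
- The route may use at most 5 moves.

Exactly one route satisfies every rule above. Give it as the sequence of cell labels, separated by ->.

6 -> 10 -> 11 -> 7 -> 3 -> 2

The budget equals the shortest possible length, so every move has to be on a shortest route through the required cells.
Route from 6: down 1 to 10, right 1 to 11, up 2 to 3, left 1 to 2 — 5 moves in all.
Check: all required cells visited; 5 ≤ 5 moves.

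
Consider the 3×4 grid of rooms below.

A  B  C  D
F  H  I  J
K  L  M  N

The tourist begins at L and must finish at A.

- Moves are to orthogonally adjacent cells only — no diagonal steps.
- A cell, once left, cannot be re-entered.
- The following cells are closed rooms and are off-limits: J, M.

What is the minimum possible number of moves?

The Manhattan distance from L to A is |3−1| + |2−1| = 3, so at least 3 moves are needed.
A route of 3 moves achieves this: L → H → B → A.
Since 3 matches the lower bound, it is optimal.

3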